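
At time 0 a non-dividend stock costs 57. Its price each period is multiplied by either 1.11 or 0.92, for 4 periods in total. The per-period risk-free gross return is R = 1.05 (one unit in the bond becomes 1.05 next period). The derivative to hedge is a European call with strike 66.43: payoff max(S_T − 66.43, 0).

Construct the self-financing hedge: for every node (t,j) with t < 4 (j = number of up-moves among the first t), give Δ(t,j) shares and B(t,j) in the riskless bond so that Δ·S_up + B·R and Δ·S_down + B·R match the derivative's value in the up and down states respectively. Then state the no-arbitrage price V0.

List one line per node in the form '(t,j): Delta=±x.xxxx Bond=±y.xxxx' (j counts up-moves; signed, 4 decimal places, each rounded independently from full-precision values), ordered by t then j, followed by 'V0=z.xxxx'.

(0,0): Delta=0.5655 Bond=-26.8492
(1,0): Delta=0.2254 Bond=-10.3558
(1,1): Delta=0.6956 Bond=-36.4235
(2,0): Delta=0.0000 Bond=0.0000
(2,1): Delta=0.3116 Bond=-15.8922
(2,2): Delta=0.8425 Bond=-48.5613
(3,0): Delta=0.0000 Bond=0.0000
(3,1): Delta=0.0000 Bond=0.0000
(3,2): Delta=0.4308 Bond=-24.3884
(3,3): Delta=1.0000 Bond=-63.2667
V0=5.3845

Since d<R<u, set p* = (R−d)/(u−d) = 0.6842; price each node as the discounted p*-expectation of its children.
At expiry t=4: V(4,0)=0.0000, V(4,1)=0.0000, V(4,2)=0.0000, V(4,3)=5.2886, V(4,4)=20.1000
Node (3,0) S=44.3852: V=(p*·0.0000+(1−p*)·0.0000)/1.05=0.0000; Δ=(0.0000−0.0000)/(49.2676−40.8344)=0.0000; B=V−Δ·S=0.0000
Node (3,1) S=53.5517: V=(p*·0.0000+(1−p*)·0.0000)/1.05=0.0000; Δ=(0.0000−0.0000)/(59.4424−49.2676)=0.0000; B=V−Δ·S=0.0000
Node (3,2) S=64.6113: V=(p*·5.2886+(1−p*)·0.0000)/1.05=3.4462; Δ=(5.2886−0.0000)/(71.7186−59.4424)=0.4308; B=V−Δ·S=-24.3884
Node (3,3) S=77.9550: V=(p*·20.1000+(1−p*)·5.2886)/1.05=14.6883; Δ=(20.1000−5.2886)/(86.5300−71.7186)=1.0000; B=V−Δ·S=-63.2667
Node (2,0) S=48.2448: V=(p*·0.0000+(1−p*)·0.0000)/1.05=0.0000; Δ=(0.0000−0.0000)/(53.5517−44.3852)=0.0000; B=V−Δ·S=0.0000
Node (2,1) S=58.2084: V=(p*·3.4462+(1−p*)·0.0000)/1.05=2.2456; Δ=(3.4462−0.0000)/(64.6113−53.5517)=0.3116; B=V−Δ·S=-15.8922
Node (2,2) S=70.2297: V=(p*·14.6883+(1−p*)·3.4462)/1.05=10.6078; Δ=(14.6883−3.4462)/(77.9550−64.6113)=0.8425; B=V−Δ·S=-48.5613
Node (1,0) S=52.4400: V=(p*·2.2456+(1−p*)·0.0000)/1.05=1.4633; Δ=(2.2456−0.0000)/(58.2084−48.2448)=0.2254; B=V−Δ·S=-10.3558
Node (1,1) S=63.2700: V=(p*·10.6078+(1−p*)·2.2456)/1.05=7.5877; Δ=(10.6078−2.2456)/(70.2297−58.2084)=0.6956; B=V−Δ·S=-36.4235
Node (0,0) S=57.0000: V=(p*·7.5877+(1−p*)·1.4633)/1.05=5.3845; Δ=(7.5877−1.4633)/(63.2700−52.4400)=0.5655; B=V−Δ·S=-26.8492
The time-0 hedge costs 5.3845, which is the no-arbitrage price.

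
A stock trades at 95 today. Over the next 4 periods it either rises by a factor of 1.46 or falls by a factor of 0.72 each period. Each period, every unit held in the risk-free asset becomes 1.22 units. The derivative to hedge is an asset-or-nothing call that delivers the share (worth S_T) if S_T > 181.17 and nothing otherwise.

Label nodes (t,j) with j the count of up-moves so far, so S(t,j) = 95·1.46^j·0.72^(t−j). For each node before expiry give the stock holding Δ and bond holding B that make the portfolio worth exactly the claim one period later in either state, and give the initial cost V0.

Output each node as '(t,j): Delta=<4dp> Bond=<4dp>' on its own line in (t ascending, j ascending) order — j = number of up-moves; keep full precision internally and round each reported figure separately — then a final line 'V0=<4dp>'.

Under the risk-neutral measure, an up-move has probability p* = (R−d)/(u−d) = 0.6757 and values discount at R = 1.22.
Terminal payoffs: V(4,0)=0.0000, V(4,1)=0.0000, V(4,2)=0.0000, V(4,3)=212.8701, V(4,4)=431.6533
Node (3,0) S=35.4586: V=(p*·0.0000+(1−p*)·0.0000)/1.22=0.0000; Δ=(0.0000−0.0000)/(51.7695−25.5302)=0.0000; B=V−Δ·S=0.0000
Node (3,1) S=71.9021: V=(p*·0.0000+(1−p*)·0.0000)/1.22=0.0000; Δ=(0.0000−0.0000)/(104.9770−51.7695)=0.0000; B=V−Δ·S=0.0000
Node (3,2) S=145.8014: V=(p*·212.8701+(1−p*)·0.0000)/1.22=117.8944; Δ=(212.8701−0.0000)/(212.8701−104.9770)=1.9730; B=V−Δ·S=-169.7679
Node (3,3) S=295.6529: V=(p*·431.6533+(1−p*)·212.8701)/1.22=295.6529; Δ=(431.6533−212.8701)/(431.6533−212.8701)=1.0000; B=V−Δ·S=0.0000
Node (2,0) S=49.2480: V=(p*·0.0000+(1−p*)·0.0000)/1.22=0.0000; Δ=(0.0000−0.0000)/(71.9021−35.4586)=0.0000; B=V−Δ·S=0.0000
Node (2,1) S=99.8640: V=(p*·117.8944+(1−p*)·0.0000)/1.22=65.2937; Δ=(117.8944−0.0000)/(145.8014−71.9021)=1.5953; B=V−Δ·S=-94.0230
Node (2,2) S=202.5020: V=(p*·295.6529+(1−p*)·117.8944)/1.22=195.0832; Δ=(295.6529−117.8944)/(295.6529−145.8014)=1.1862; B=V−Δ·S=-45.1310
Node (1,0) S=68.4000: V=(p*·65.2937+(1−p*)·0.0000)/1.22=36.1618; Δ=(65.2937−0.0000)/(99.8640−49.2480)=1.2900; B=V−Δ·S=-52.0730
Node (1,1) S=138.7000: V=(p*·195.0832+(1−p*)·65.2937)/1.22=125.4011; Δ=(195.0832−65.2937)/(202.5020−99.8640)=1.2645; B=V−Δ·S=-49.9901
Node (0,0) S=95.0000: V=(p*·125.4011+(1−p*)·36.1618)/1.22=79.0644; Δ=(125.4011−36.1618)/(138.7000−68.4000)=1.2694; B=V−Δ·S=-41.5292
The time-0 hedge costs 79.0644, which is the no-arbitrage price.

(0,0): Delta=1.2694 Bond=-41.5292
(1,0): Delta=1.2900 Bond=-52.0730
(1,1): Delta=1.2645 Bond=-49.9901
(2,0): Delta=0.0000 Bond=0.0000
(2,1): Delta=1.5953 Bond=-94.0230
(2,2): Delta=1.1862 Bond=-45.1310
(3,0): Delta=0.0000 Bond=0.0000
(3,1): Delta=0.0000 Bond=0.0000
(3,2): Delta=1.9730 Bond=-169.7679
(3,3): Delta=1.0000 Bond=0.0000
V0=79.0644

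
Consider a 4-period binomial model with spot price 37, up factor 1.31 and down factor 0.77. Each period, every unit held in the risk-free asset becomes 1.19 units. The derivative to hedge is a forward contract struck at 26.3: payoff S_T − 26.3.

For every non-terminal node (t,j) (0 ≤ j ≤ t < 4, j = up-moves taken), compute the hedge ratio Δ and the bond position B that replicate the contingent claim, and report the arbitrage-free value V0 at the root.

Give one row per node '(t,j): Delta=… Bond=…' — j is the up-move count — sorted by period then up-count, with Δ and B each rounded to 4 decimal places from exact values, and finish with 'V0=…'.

The replicating-portfolio and risk-neutral prices coincide; use p* = (1.19−0.77)/(1.31−0.77) = 0.7778 for the latter.
At expiry t=4: V(4,0)=-13.2934, V(4,1)=-4.1718, V(4,2)=11.3466, V(4,3)=37.7481, V(4,4)=82.6650
(3,0): S=16.8917. Δ = (V_up−V_dn)/(S_up−S_dn) = (-4.1718−-13.2934)/(22.1282−13.0066) = 1.0000. V = [p*·-4.1718 + (1−p*)·-13.2934]/1.19 = -5.2091. B = V − Δ·S = -22.1008.
(3,1): S=28.7379. Δ = (V_up−V_dn)/(S_up−S_dn) = (11.3466−-4.1718)/(37.6466−22.1282) = 1.0000. V = [p*·11.3466 + (1−p*)·-4.1718]/1.19 = 6.6370. B = V − Δ·S = -22.1008.
(3,2): S=48.8917. Δ = (V_up−V_dn)/(S_up−S_dn) = (37.7481−11.3466)/(64.0481−37.6466) = 1.0000. V = [p*·37.7481 + (1−p*)·11.3466]/1.19 = 26.7908. B = V − Δ·S = -22.1008.
(3,3): S=83.1794. Δ = (V_up−V_dn)/(S_up−S_dn) = (82.6650−37.7481)/(108.9650−64.0481) = 1.0000. V = [p*·82.6650 + (1−p*)·37.7481]/1.19 = 61.0785. B = V − Δ·S = -22.1008.
(2,0): S=21.9373. Δ = (V_up−V_dn)/(S_up−S_dn) = (6.6370−-5.2091)/(28.7379−16.8917) = 1.0000. V = [p*·6.6370 + (1−p*)·-5.2091]/1.19 = 3.3652. B = V − Δ·S = -18.5721.
(2,1): S=37.3219. Δ = (V_up−V_dn)/(S_up−S_dn) = (26.7908−6.6370)/(48.8917−28.7379) = 1.0000. V = [p*·26.7908 + (1−p*)·6.6370]/1.19 = 18.7498. B = V − Δ·S = -18.5721.
(2,2): S=63.4957. Δ = (V_up−V_dn)/(S_up−S_dn) = (61.0785−26.7908)/(83.1794−48.8917) = 1.0000. V = [p*·61.0785 + (1−p*)·26.7908]/1.19 = 44.9236. B = V − Δ·S = -18.5721.
(1,0): S=28.4900. Δ = (V_up−V_dn)/(S_up−S_dn) = (18.7498−3.3652)/(37.3219−21.9373) = 1.0000. V = [p*·18.7498 + (1−p*)·3.3652]/1.19 = 12.8832. B = V − Δ·S = -15.6068.
(1,1): S=48.4700. Δ = (V_up−V_dn)/(S_up−S_dn) = (44.9236−18.7498)/(63.4957−37.3219) = 1.0000. V = [p*·44.9236 + (1−p*)·18.7498]/1.19 = 32.8632. B = V − Δ·S = -15.6068.
(0,0): S=37.0000. Δ = (V_up−V_dn)/(S_up−S_dn) = (32.8632−12.8832)/(48.4700−28.4900) = 1.0000. V = [p*·32.8632 + (1−p*)·12.8832]/1.19 = 23.8850. B = V − Δ·S = -13.1150.
Root portfolio cost Δ·37+B reproduces V0=23.8850.

(0,0): Delta=1.0000 Bond=-13.1150
(1,0): Delta=1.0000 Bond=-15.6068
(1,1): Delta=1.0000 Bond=-15.6068
(2,0): Delta=1.0000 Bond=-18.5721
(2,1): Delta=1.0000 Bond=-18.5721
(2,2): Delta=1.0000 Bond=-18.5721
(3,0): Delta=1.0000 Bond=-22.1008
(3,1): Delta=1.0000 Bond=-22.1008
(3,2): Delta=1.0000 Bond=-22.1008
(3,3): Delta=1.0000 Bond=-22.1008
V0=23.8850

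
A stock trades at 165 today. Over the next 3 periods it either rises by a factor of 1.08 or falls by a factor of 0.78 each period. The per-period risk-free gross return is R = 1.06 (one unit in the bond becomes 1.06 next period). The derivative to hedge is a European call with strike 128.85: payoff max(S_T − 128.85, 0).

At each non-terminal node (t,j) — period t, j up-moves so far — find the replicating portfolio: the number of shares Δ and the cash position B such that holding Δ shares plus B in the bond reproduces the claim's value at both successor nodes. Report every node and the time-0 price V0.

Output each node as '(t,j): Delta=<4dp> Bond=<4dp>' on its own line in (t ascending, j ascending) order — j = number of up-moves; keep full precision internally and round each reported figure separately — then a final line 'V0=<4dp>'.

(0,0): Delta=0.9519 Bond=-100.0182
(1,0): Delta=0.4850 Bond=-45.9280
(1,1): Delta=0.9760 Bond=-110.3115
(2,0): Delta=0.0000 Bond=0.0000
(2,1): Delta=0.5100 Bond=-52.1611
(2,2): Delta=1.0000 Bond=-121.5566
V0=57.0411

The replicating-portfolio and risk-neutral prices coincide; use p* = (1.06−0.78)/(1.08−0.78) = 0.9333 for the latter.
Terminal values V(3,·): V(3,0)=0.0000, V(3,1)=0.0000, V(3,2)=21.2657, V(3,3)=79.0025
Node (2,0) S=100.3860: V=(p*·0.0000+(1−p*)·0.0000)/1.06=0.0000; Δ=(0.0000−0.0000)/(108.4169−78.3011)=0.0000; B=V−Δ·S=0.0000
Node (2,1) S=138.9960: V=(p*·21.2657+(1−p*)·0.0000)/1.06=18.7245; Δ=(21.2657−0.0000)/(150.1157−108.4169)=0.5100; B=V−Δ·S=-52.1611
Node (2,2) S=192.4560: V=(p*·79.0025+(1−p*)·21.2657)/1.06=70.8994; Δ=(79.0025−21.2657)/(207.8525−150.1157)=1.0000; B=V−Δ·S=-121.5566
Node (1,0) S=128.7000: V=(p*·18.7245+(1−p*)·0.0000)/1.06=16.4870; Δ=(18.7245−0.0000)/(138.9960−100.3860)=0.4850; B=V−Δ·S=-45.9280
Node (1,1) S=178.2000: V=(p*·70.8994+(1−p*)·18.7245)/1.06=63.6048; Δ=(70.8994−18.7245)/(192.4560−138.9960)=0.9760; B=V−Δ·S=-110.3115
Node (0,0) S=165.0000: V=(p*·63.6048+(1−p*)·16.4870)/1.06=57.0411; Δ=(63.6048−16.4870)/(178.2000−128.7000)=0.9519; B=V−Δ·S=-100.0182
Self-financing check: at every node Δ·S+B equals the discounted successor values.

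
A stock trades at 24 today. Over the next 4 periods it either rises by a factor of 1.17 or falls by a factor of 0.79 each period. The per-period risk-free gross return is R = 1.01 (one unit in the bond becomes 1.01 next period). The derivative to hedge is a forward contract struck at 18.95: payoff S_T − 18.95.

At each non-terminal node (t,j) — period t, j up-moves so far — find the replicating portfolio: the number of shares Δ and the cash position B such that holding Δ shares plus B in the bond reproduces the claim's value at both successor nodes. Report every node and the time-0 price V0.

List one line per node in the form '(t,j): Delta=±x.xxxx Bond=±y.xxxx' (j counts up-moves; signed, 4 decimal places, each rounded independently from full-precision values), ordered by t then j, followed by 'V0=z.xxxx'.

(0,0): Delta=1.0000 Bond=-18.2106
(1,0): Delta=1.0000 Bond=-18.3927
(1,1): Delta=1.0000 Bond=-18.3927
(2,0): Delta=1.0000 Bond=-18.5766
(2,1): Delta=1.0000 Bond=-18.5766
(2,2): Delta=1.0000 Bond=-18.5766
(3,0): Delta=1.0000 Bond=-18.7624
(3,1): Delta=1.0000 Bond=-18.7624
(3,2): Delta=1.0000 Bond=-18.7624
(3,3): Delta=1.0000 Bond=-18.7624
V0=5.7894

Under the risk-neutral measure, an up-move has probability p* = (R−d)/(u−d) = 0.5789 and values discount at R = 1.01.
At expiry t=4: V(4,0)=-9.6020, V(4,1)=-5.1055, V(4,2)=1.5539, V(4,3)=11.4166, V(4,4)=26.0233
(3,0): S=11.8329. Δ = (V_up−V_dn)/(S_up−S_dn) = (-5.1055−-9.6020)/(13.8445−9.3480) = 1.0000. V = [p*·-5.1055 + (1−p*)·-9.6020]/1.01 = -6.9294. B = V − Δ·S = -18.7624.
(3,1): S=17.5247. Δ = (V_up−V_dn)/(S_up−S_dn) = (1.5539−-5.1055)/(20.5039−13.8445) = 1.0000. V = [p*·1.5539 + (1−p*)·-5.1055]/1.01 = -1.2376. B = V − Δ·S = -18.7624.
(3,2): S=25.9543. Δ = (V_up−V_dn)/(S_up−S_dn) = (11.4166−1.5539)/(30.3666−20.5039) = 1.0000. V = [p*·11.4166 + (1−p*)·1.5539]/1.01 = 7.1920. B = V − Δ·S = -18.7624.
(3,3): S=38.4387. Δ = (V_up−V_dn)/(S_up−S_dn) = (26.0233−11.4166)/(44.9733−30.3666) = 1.0000. V = [p*·26.0233 + (1−p*)·11.4166]/1.01 = 19.6763. B = V − Δ·S = -18.7624.
(2,0): S=14.9784. Δ = (V_up−V_dn)/(S_up−S_dn) = (-1.2376−-6.9294)/(17.5247−11.8329) = 1.0000. V = [p*·-1.2376 + (1−p*)·-6.9294]/1.01 = -3.5982. B = V − Δ·S = -18.5766.
(2,1): S=22.1832. Δ = (V_up−V_dn)/(S_up−S_dn) = (7.1920−-1.2376)/(25.9543−17.5247) = 1.0000. V = [p*·7.1920 + (1−p*)·-1.2376]/1.01 = 3.6066. B = V − Δ·S = -18.5766.
(2,2): S=32.8536. Δ = (V_up−V_dn)/(S_up−S_dn) = (19.6763−7.1920)/(38.4387−25.9543) = 1.0000. V = [p*·19.6763 + (1−p*)·7.1920]/1.01 = 14.2770. B = V − Δ·S = -18.5766.
(1,0): S=18.9600. Δ = (V_up−V_dn)/(S_up−S_dn) = (3.6066−-3.5982)/(22.1832−14.9784) = 1.0000. V = [p*·3.6066 + (1−p*)·-3.5982]/1.01 = 0.5673. B = V − Δ·S = -18.3927.
(1,1): S=28.0800. Δ = (V_up−V_dn)/(S_up−S_dn) = (14.2770−3.6066)/(32.8536−22.1832) = 1.0000. V = [p*·14.2770 + (1−p*)·3.6066]/1.01 = 9.6873. B = V − Δ·S = -18.3927.
(0,0): S=24.0000. Δ = (V_up−V_dn)/(S_up−S_dn) = (9.6873−0.5673)/(28.0800−18.9600) = 1.0000. V = [p*·9.6873 + (1−p*)·0.5673]/1.01 = 5.7894. B = V − Δ·S = -18.2106.
The time-0 hedge costs 5.7894, which is the no-arbitrage price.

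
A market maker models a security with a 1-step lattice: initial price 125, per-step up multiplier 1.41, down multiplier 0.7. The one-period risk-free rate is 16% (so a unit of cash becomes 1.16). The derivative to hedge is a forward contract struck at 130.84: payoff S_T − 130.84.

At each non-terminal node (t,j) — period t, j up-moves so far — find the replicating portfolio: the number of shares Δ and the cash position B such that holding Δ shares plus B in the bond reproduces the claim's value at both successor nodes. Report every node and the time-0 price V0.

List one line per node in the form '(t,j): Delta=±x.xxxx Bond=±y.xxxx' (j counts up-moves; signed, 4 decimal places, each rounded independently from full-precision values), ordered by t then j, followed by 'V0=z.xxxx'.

(0,0): Delta=1.0000 Bond=-112.7931
V0=12.2069

Since d<R<u, set p* = (R−d)/(u−d) = 0.6479; price each node as the discounted p*-expectation of its children.
Terminal payoffs: V(1,0)=-43.3400, V(1,1)=45.4100
Node (0,0) S=125.0000: V=(p*·45.4100+(1−p*)·-43.3400)/1.16=12.2069; Δ=(45.4100−-43.3400)/(176.2500−87.5000)=1.0000; B=V−Δ·S=-112.7931
The time-0 hedge costs 12.2069, which is the no-arbitrage price.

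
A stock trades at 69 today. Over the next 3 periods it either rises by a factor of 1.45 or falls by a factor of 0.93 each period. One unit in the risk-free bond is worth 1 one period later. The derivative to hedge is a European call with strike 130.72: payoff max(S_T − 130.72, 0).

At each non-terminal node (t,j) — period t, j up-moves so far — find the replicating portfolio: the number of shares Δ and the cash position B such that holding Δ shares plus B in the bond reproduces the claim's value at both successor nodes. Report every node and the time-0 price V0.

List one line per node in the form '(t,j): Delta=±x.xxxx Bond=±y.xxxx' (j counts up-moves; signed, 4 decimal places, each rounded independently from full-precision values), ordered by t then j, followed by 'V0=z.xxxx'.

Since d<R<u, set p* = (R−d)/(u−d) = 0.1346; price each node as the discounted p*-expectation of its children.
Payoff layer (t=3): V(3,0)=0.0000, V(3,1)=0.0000, V(3,2)=4.1974, V(3,3)=79.6351
  t=2,j=0: stock 59.6781 → up 86.5332 (V=0.0000), down 55.5006 (V=0.0000). Price 0.0000; hedge Δ=0.0000, bond B=0.0000.
  t=2,j=1: stock 93.0465 → up 134.9174 (V=4.1974), down 86.5332 (V=0.0000). Price 0.5650; hedge Δ=0.0868, bond B=-7.5069.
  t=2,j=2: stock 145.0725 → up 210.3551 (V=79.6351), down 134.9174 (V=4.1974). Price 14.3525; hedge Δ=1.0000, bond B=-130.7200.
  t=1,j=0: stock 64.1700 → up 93.0465 (V=0.5650), down 59.6781 (V=0.0000). Price 0.0761; hedge Δ=0.0169, bond B=-1.0105.
  t=1,j=1: stock 100.0500 → up 145.0725 (V=14.3525), down 93.0465 (V=0.5650). Price 2.4210; hedge Δ=0.2650, bond B=-24.0933.
  t=0,j=0: stock 69.0000 → up 100.0500 (V=2.4210), down 64.1700 (V=0.0761). Price 0.3917; hedge Δ=0.0654, bond B=-4.1178.
The time-0 hedge costs 0.3917, which is the no-arbitrage price.

(0,0): Delta=0.0654 Bond=-4.1178
(1,0): Delta=0.0169 Bond=-1.0105
(1,1): Delta=0.2650 Bond=-24.0933
(2,0): Delta=0.0000 Bond=0.0000
(2,1): Delta=0.0868 Bond=-7.5069
(2,2): Delta=1.0000 Bond=-130.7200
V0=0.3917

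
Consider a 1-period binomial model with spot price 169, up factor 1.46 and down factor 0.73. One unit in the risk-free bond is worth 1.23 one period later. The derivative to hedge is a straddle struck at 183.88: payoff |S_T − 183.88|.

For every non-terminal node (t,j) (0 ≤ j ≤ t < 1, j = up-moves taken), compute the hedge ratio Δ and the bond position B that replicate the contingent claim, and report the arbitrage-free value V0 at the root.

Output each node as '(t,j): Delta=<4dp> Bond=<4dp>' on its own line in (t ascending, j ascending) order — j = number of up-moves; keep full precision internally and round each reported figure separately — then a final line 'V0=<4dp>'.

(0,0): Delta=0.0190 Bond=47.2846
V0=50.5037

Since d<R<u, set p* = (R−d)/(u−d) = 0.6849; price each node as the discounted p*-expectation of its children.
Terminal values V(1,·): V(1,0)=60.5100, V(1,1)=62.8600
Node (0,0) S=169.0000: V=(p*·62.8600+(1−p*)·60.5100)/1.23=50.5037; Δ=(62.8600−60.5100)/(246.7400−123.3700)=0.0190; B=V−Δ·S=47.2846
The time-0 hedge costs 50.5037, which is the no-arbitrage price.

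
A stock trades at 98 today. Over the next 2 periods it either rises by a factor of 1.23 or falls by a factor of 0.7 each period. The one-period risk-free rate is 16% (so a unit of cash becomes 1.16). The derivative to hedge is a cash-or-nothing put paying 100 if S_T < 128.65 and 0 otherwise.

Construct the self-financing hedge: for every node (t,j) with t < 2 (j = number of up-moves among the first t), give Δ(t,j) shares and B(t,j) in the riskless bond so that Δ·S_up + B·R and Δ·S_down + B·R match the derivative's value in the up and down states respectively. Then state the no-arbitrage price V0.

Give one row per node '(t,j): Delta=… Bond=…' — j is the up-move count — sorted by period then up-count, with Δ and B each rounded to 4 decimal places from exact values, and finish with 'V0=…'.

Since d<R<u, set p* = (R−d)/(u−d) = 0.8679; price each node as the discounted p*-expectation of its children.
Terminal values V(2,·): V(2,0)=100.0000, V(2,1)=100.0000, V(2,2)=0.0000
(1,0): S=68.6000. Δ = (V_up−V_dn)/(S_up−S_dn) = (100.0000−100.0000)/(84.3780−48.0200) = 0.0000. V = [p*·100.0000 + (1−p*)·100.0000]/1.16 = 86.2069. B = V − Δ·S = 86.2069.
(1,1): S=120.5400. Δ = (V_up−V_dn)/(S_up−S_dn) = (0.0000−100.0000)/(148.2642−84.3780) = -1.5653. V = [p*·0.0000 + (1−p*)·100.0000]/1.16 = 11.3858. B = V − Δ·S = 200.0651.
(0,0): S=98.0000. Δ = (V_up−V_dn)/(S_up−S_dn) = (11.3858−86.2069)/(120.5400−68.6000) = -1.4405. V = [p*·11.3858 + (1−p*)·86.2069]/1.16 = 18.3343. B = V − Δ·S = 159.5062.
Root portfolio cost Δ·98+B reproduces V0=18.3343.

(0,0): Delta=-1.4405 Bond=159.5062
(1,0): Delta=0.0000 Bond=86.2069
(1,1): Delta=-1.5653 Bond=200.0651
V0=18.3343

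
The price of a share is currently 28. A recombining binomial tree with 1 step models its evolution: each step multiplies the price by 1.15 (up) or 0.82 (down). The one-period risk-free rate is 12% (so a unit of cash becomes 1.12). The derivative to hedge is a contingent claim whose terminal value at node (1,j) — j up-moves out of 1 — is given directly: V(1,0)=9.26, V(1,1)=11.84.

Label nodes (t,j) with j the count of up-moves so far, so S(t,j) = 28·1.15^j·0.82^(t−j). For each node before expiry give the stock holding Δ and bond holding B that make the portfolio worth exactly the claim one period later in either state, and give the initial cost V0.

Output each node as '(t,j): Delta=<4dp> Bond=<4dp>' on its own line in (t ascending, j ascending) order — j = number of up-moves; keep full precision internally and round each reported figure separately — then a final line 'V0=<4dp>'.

(0,0): Delta=0.2792 Bond=2.5438
V0=10.3620

Since d<R<u, set p* = (R−d)/(u−d) = 0.9091; price each node as the discounted p*-expectation of its children.
At expiry t=1: V(1,0)=9.2600, V(1,1)=11.8400
(0,0): S=28.0000. Δ = (V_up−V_dn)/(S_up−S_dn) = (11.8400−9.2600)/(32.2000−22.9600) = 0.2792. V = [p*·11.8400 + (1−p*)·9.2600]/1.12 = 10.3620. B = V − Δ·S = 2.5438.
Root portfolio cost Δ·28+B reproduces V0=10.3620.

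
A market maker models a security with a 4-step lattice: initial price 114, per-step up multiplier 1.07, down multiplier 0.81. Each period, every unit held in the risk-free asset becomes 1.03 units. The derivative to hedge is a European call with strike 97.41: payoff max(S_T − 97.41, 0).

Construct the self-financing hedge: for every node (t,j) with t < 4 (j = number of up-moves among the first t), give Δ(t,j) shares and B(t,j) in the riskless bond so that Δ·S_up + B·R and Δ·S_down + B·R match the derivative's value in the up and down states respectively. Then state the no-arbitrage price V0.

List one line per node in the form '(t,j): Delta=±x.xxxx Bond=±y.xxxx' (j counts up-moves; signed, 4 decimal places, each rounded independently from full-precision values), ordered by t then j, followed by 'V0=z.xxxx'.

Since d<R<u, set p* = (R−d)/(u−d) = 0.8462; price each node as the discounted p*-expectation of its children.
Payoff layer (t=4): V(4,0)=0.0000, V(4,1)=0.0000, V(4,2)=0.0000, V(4,3)=15.7105, V(4,4)=52.0207
  t=3,j=0: stock 60.5843 → up 64.8252 (V=0.0000), down 49.0733 (V=0.0000). Price 0.0000; hedge Δ=0.0000, bond B=0.0000.
  t=3,j=1: stock 80.0311 → up 85.6333 (V=0.0000), down 64.8252 (V=0.0000). Price 0.0000; hedge Δ=0.0000, bond B=0.0000.
  t=3,j=2: stock 105.7201 → up 113.1205 (V=15.7105), down 85.6333 (V=0.0000). Price 12.9063; hedge Δ=0.5716, bond B=-47.5186.
  t=3,j=3: stock 139.6549 → up 149.4307 (V=52.0207), down 113.1205 (V=15.7105). Price 45.0821; hedge Δ=1.0000, bond B=-94.5728.
  t=2,j=0: stock 74.7954 → up 80.0311 (V=0.0000), down 60.5843 (V=0.0000). Price 0.0000; hedge Δ=0.0000, bond B=0.0000.
  t=2,j=1: stock 98.8038 → up 105.7201 (V=12.9063), down 80.0311 (V=0.0000). Price 10.6026; hedge Δ=0.5024, bond B=-39.0369.
  t=2,j=2: stock 130.5186 → up 139.6549 (V=45.0821), down 105.7201 (V=12.9063). Price 38.9631; hedge Δ=0.9482, bond B=-84.7900.
  t=1,j=0: stock 92.3400 → up 98.8038 (V=10.6026), down 74.7954 (V=0.0000). Price 8.7101; hedge Δ=0.4416, bond B=-32.0692.
  t=1,j=1: stock 121.9800 → up 130.5186 (V=38.9631), down 98.8038 (V=10.6026). Price 33.5922; hedge Δ=0.8942, bond B=-75.4865.
  t=0,j=0: stock 114.0000 → up 121.9800 (V=33.5922), down 92.3400 (V=8.7101). Price 28.8972; hedge Δ=0.8395, bond B=-66.8028.
Each (Δ,B) replicates both successor values, so the strategy is self-financing and V0 is arbitrage-free.

(0,0): Delta=0.8395 Bond=-66.8028
(1,0): Delta=0.4416 Bond=-32.0692
(1,1): Delta=0.8942 Bond=-75.4865
(2,0): Delta=0.0000 Bond=0.0000
(2,1): Delta=0.5024 Bond=-39.0369
(2,2): Delta=0.9482 Bond=-84.7900
(3,0): Delta=0.0000 Bond=0.0000
(3,1): Delta=0.0000 Bond=0.0000
(3,2): Delta=0.5716 Bond=-47.5186
(3,3): Delta=1.0000 Bond=-94.5728
V0=28.8972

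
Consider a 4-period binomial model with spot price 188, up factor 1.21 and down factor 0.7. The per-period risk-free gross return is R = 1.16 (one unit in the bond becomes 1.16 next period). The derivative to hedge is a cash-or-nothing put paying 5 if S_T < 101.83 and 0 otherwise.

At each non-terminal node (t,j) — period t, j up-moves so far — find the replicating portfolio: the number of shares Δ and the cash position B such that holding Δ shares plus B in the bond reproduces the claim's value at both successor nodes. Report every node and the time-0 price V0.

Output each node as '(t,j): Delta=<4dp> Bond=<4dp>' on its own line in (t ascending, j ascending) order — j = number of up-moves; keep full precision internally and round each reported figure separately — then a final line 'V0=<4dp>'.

Under the risk-neutral measure, an up-move has probability p* = (R−d)/(u−d) = 0.9020 and values discount at R = 1.16.
Payoff layer (t=4): V(4,0)=5.0000, V(4,1)=5.0000, V(4,2)=0.0000, V(4,3)=0.0000, V(4,4)=0.0000
(3,0): S=64.4840. Δ = (V_up−V_dn)/(S_up−S_dn) = (5.0000−5.0000)/(78.0256−45.1388) = 0.0000. V = [p*·5.0000 + (1−p*)·5.0000]/1.16 = 4.3103. B = V − Δ·S = 4.3103.
(3,1): S=111.4652. Δ = (V_up−V_dn)/(S_up−S_dn) = (0.0000−5.0000)/(134.8729−78.0256) = -0.0880. V = [p*·0.0000 + (1−p*)·5.0000]/1.16 = 0.4226. B = V − Δ·S = 10.2265.
(3,2): S=192.6756. Δ = (V_up−V_dn)/(S_up−S_dn) = (0.0000−0.0000)/(233.1374−134.8729) = 0.0000. V = [p*·0.0000 + (1−p*)·0.0000]/1.16 = 0.0000. B = V − Δ·S = 0.0000.
(3,3): S=333.0535. Δ = (V_up−V_dn)/(S_up−S_dn) = (0.0000−0.0000)/(402.9947−233.1374) = 0.0000. V = [p*·0.0000 + (1−p*)·0.0000]/1.16 = 0.0000. B = V − Δ·S = 0.0000.
(2,0): S=92.1200. Δ = (V_up−V_dn)/(S_up−S_dn) = (0.4226−4.3103)/(111.4652−64.4840) = -0.0828. V = [p*·0.4226 + (1−p*)·4.3103]/1.16 = 0.6929. B = V − Δ·S = 8.3159.
(2,1): S=159.2360. Δ = (V_up−V_dn)/(S_up−S_dn) = (0.0000−0.4226)/(192.6756−111.4652) = -0.0052. V = [p*·0.0000 + (1−p*)·0.4226]/1.16 = 0.0357. B = V − Δ·S = 0.8643.
(2,2): S=275.2508. Δ = (V_up−V_dn)/(S_up−S_dn) = (0.0000−0.0000)/(333.0535−192.6756) = 0.0000. V = [p*·0.0000 + (1−p*)·0.0000]/1.16 = 0.0000. B = V − Δ·S = 0.0000.
(1,0): S=131.6000. Δ = (V_up−V_dn)/(S_up−S_dn) = (0.0357−0.6929)/(159.2360−92.1200) = -0.0098. V = [p*·0.0357 + (1−p*)·0.6929]/1.16 = 0.0863. B = V − Δ·S = 1.3749.
(1,1): S=227.4800. Δ = (V_up−V_dn)/(S_up−S_dn) = (0.0000−0.0357)/(275.2508−159.2360) = -0.0003. V = [p*·0.0000 + (1−p*)·0.0357]/1.16 = 0.0030. B = V − Δ·S = 0.0730.
(0,0): S=188.0000. Δ = (V_up−V_dn)/(S_up−S_dn) = (0.0030−0.0863)/(227.4800−131.6000) = -0.0009. V = [p*·0.0030 + (1−p*)·0.0863]/1.16 = 0.0096. B = V − Δ·S = 0.1730.
The time-0 hedge costs 0.0096, which is the no-arbitrage price.

(0,0): Delta=-0.0009 Bond=0.1730
(1,0): Delta=-0.0098 Bond=1.3749
(1,1): Delta=-0.0003 Bond=0.0730
(2,0): Delta=-0.0828 Bond=8.3159
(2,1): Delta=-0.0052 Bond=0.8643
(2,2): Delta=0.0000 Bond=0.0000
(3,0): Delta=0.0000 Bond=4.3103
(3,1): Delta=-0.0880 Bond=10.2265
(3,2): Delta=0.0000 Bond=0.0000
(3,3): Delta=0.0000 Bond=0.0000
V0=0.0096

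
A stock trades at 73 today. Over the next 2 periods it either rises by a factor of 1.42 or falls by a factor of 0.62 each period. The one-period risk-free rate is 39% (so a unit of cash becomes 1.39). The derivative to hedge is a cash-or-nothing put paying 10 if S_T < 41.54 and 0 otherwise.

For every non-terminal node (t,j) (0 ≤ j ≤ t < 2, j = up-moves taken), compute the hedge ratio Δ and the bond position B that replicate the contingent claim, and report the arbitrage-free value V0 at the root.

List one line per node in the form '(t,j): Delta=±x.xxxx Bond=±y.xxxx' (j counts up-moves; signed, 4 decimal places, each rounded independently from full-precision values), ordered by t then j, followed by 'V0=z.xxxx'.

(0,0): Delta=-0.0046 Bond=0.3445
(1,0): Delta=-0.2762 Bond=12.7698
(1,1): Delta=0.0000 Bond=0.0000
V0=0.0073

Since d<R<u, set p* = (R−d)/(u−d) = 0.9625; price each node as the discounted p*-expectation of its children.
Terminal payoffs: V(2,0)=10.0000, V(2,1)=0.0000, V(2,2)=0.0000
Node (1,0) S=45.2600: V=(p*·0.0000+(1−p*)·10.0000)/1.39=0.2698; Δ=(0.0000−10.0000)/(64.2692−28.0612)=-0.2762; B=V−Δ·S=12.7698
Node (1,1) S=103.6600: V=(p*·0.0000+(1−p*)·0.0000)/1.39=0.0000; Δ=(0.0000−0.0000)/(147.1972−64.2692)=0.0000; B=V−Δ·S=0.0000
Node (0,0) S=73.0000: V=(p*·0.0000+(1−p*)·0.2698)/1.39=0.0073; Δ=(0.0000−0.2698)/(103.6600−45.2600)=-0.0046; B=V−Δ·S=0.3445
Root portfolio cost Δ·73+B reproduces V0=0.0073.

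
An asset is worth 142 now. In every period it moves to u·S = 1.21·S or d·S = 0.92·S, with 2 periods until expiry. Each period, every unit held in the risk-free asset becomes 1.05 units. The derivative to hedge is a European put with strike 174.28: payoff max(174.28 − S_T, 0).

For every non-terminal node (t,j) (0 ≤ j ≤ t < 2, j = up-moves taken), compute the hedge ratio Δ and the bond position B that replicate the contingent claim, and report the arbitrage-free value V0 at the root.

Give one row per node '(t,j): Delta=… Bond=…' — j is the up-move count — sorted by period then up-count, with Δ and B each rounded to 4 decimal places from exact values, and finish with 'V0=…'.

(0,0): Delta=-0.6514 Bond=114.7078
(1,0): Delta=-1.0000 Bond=165.9810
(1,1): Delta=-0.3252 Bond=64.3966
V0=22.2054

Since d<R<u, set p* = (R−d)/(u−d) = 0.4483; price each node as the discounted p*-expectation of its children.
Payoff layer (t=2): V(2,0)=54.0912, V(2,1)=16.2056, V(2,2)=0.0000
(1,0): S=130.6400. Δ = (V_up−V_dn)/(S_up−S_dn) = (16.2056−54.0912)/(158.0744−120.1888) = -1.0000. V = [p*·16.2056 + (1−p*)·54.0912]/1.05 = 35.3410. B = V − Δ·S = 165.9810.
(1,1): S=171.8200. Δ = (V_up−V_dn)/(S_up−S_dn) = (0.0000−16.2056)/(207.9022−158.0744) = -0.3252. V = [p*·0.0000 + (1−p*)·16.2056]/1.05 = 8.5153. B = V − Δ·S = 64.3966.
(0,0): S=142.0000. Δ = (V_up−V_dn)/(S_up−S_dn) = (8.5153−35.3410)/(171.8200−130.6400) = -0.6514. V = [p*·8.5153 + (1−p*)·35.3410]/1.05 = 22.2054. B = V − Δ·S = 114.7078.
The time-0 hedge costs 22.2054, which is the no-arbitrage price.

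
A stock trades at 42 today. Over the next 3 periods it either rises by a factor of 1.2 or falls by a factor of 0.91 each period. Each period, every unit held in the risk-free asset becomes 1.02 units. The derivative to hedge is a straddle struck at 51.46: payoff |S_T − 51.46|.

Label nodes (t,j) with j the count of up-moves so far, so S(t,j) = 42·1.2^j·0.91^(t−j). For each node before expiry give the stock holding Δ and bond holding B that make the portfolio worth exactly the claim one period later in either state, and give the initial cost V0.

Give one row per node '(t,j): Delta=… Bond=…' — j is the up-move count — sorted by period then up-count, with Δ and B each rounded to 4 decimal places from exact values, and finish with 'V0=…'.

(0,0): Delta=-0.3359 Bond=24.5781
(1,0): Delta=-0.7600 Bond=41.2778
(1,1): Delta=0.1903 Bond=-1.4529
(2,0): Delta=-1.0000 Bond=50.4510
(2,1): Delta=-0.4622 Bond=28.4436
(2,2): Delta=1.0000 Bond=-50.4510
V0=10.4697

Risk-neutral probability p* = (R−d)/(u−d) = (1.02−0.91)/(1.2−0.91) = 0.3793.
Payoff layer (t=3): V(3,0)=19.8100, V(3,1)=9.7238, V(3,2)=3.5768, V(3,3)=21.1160
  t=2,j=0: stock 34.7802 → up 41.7362 (V=9.7238), down 31.6500 (V=19.8100). Price 15.6708; hedge Δ=-1.0000, bond B=50.4510.
  t=2,j=1: stock 45.8640 → up 55.0368 (V=3.5768), down 41.7362 (V=9.7238). Price 7.2472; hedge Δ=-0.4622, bond B=28.4436.
  t=2,j=2: stock 60.4800 → up 72.5760 (V=21.1160), down 55.0368 (V=3.5768). Price 10.0290; hedge Δ=1.0000, bond B=-50.4510.
  t=1,j=0: stock 38.2200 → up 45.8640 (V=7.2472), down 34.7802 (V=15.6708). Price 12.2310; hedge Δ=-0.7600, bond B=41.2778.
  t=1,j=1: stock 50.4000 → up 60.4800 (V=10.0290), down 45.8640 (V=7.2472). Price 8.1396; hedge Δ=0.1903, bond B=-1.4529.
  t=0,j=0: stock 42.0000 → up 50.4000 (V=8.1396), down 38.2200 (V=12.2310). Price 10.4697; hedge Δ=-0.3359, bond B=24.5781.
Check: Δ(0,0)·S0 + B(0,0) = 10.4697 = V0.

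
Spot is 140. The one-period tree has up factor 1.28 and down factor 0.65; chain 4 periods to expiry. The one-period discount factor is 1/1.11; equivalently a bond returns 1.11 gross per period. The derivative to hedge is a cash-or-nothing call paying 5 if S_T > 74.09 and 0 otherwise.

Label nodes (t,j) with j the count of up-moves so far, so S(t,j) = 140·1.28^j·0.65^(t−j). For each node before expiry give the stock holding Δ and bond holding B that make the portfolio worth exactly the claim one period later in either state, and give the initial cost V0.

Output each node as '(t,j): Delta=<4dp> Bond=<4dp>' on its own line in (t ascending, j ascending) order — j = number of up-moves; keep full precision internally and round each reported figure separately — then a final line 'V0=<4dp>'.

Since d<R<u, set p* = (R−d)/(u−d) = 0.7302; price each node as the discounted p*-expectation of its children.
Terminal payoffs: V(4,0)=0.0000, V(4,1)=0.0000, V(4,2)=5.0000, V(4,3)=5.0000, V(4,4)=5.0000
Node (3,0) S=38.4475: V=(p*·0.0000+(1−p*)·0.0000)/1.11=0.0000; Δ=(0.0000−0.0000)/(49.2128−24.9909)=0.0000; B=V−Δ·S=0.0000
Node (3,1) S=75.7120: V=(p*·5.0000+(1−p*)·0.0000)/1.11=3.2890; Δ=(5.0000−0.0000)/(96.9114−49.2128)=0.1048; B=V−Δ·S=-4.6475
Node (3,2) S=149.0944: V=(p*·5.0000+(1−p*)·5.0000)/1.11=4.5045; Δ=(5.0000−5.0000)/(190.8408−96.9114)=0.0000; B=V−Δ·S=4.5045
Node (3,3) S=293.6013: V=(p*·5.0000+(1−p*)·5.0000)/1.11=4.5045; Δ=(5.0000−5.0000)/(375.8096−190.8408)=0.0000; B=V−Δ·S=4.5045
Node (2,0) S=59.1500: V=(p*·3.2890+(1−p*)·0.0000)/1.11=2.1635; Δ=(3.2890−0.0000)/(75.7120−38.4475)=0.0883; B=V−Δ·S=-3.0571
Node (2,1) S=116.4800: V=(p*·4.5045+(1−p*)·3.2890)/1.11=3.7626; Δ=(4.5045−3.2890)/(149.0944−75.7120)=0.0166; B=V−Δ·S=1.8333
Node (2,2) S=229.3760: V=(p*·4.5045+(1−p*)·4.5045)/1.11=4.0581; Δ=(4.5045−4.5045)/(293.6013−149.0944)=0.0000; B=V−Δ·S=4.0581
Node (1,0) S=91.0000: V=(p*·3.7626+(1−p*)·2.1635)/1.11=3.0010; Δ=(3.7626−2.1635)/(116.4800−59.1500)=0.0279; B=V−Δ·S=0.4627
Node (1,1) S=179.2000: V=(p*·4.0581+(1−p*)·3.7626)/1.11=3.5841; Δ=(4.0581−3.7626)/(229.3760−116.4800)=0.0026; B=V−Δ·S=3.1151
Node (0,0) S=140.0000: V=(p*·3.5841+(1−p*)·3.0010)/1.11=3.0872; Δ=(3.5841−3.0010)/(179.2000−91.0000)=0.0066; B=V−Δ·S=2.1616
Root portfolio cost Δ·140+B reproduces V0=3.0872.

(0,0): Delta=0.0066 Bond=2.1616
(1,0): Delta=0.0279 Bond=0.4627
(1,1): Delta=0.0026 Bond=3.1151
(2,0): Delta=0.0883 Bond=-3.0571
(2,1): Delta=0.0166 Bond=1.8333
(2,2): Delta=0.0000 Bond=4.0581
(3,0): Delta=0.0000 Bond=0.0000
(3,1): Delta=0.1048 Bond=-4.6475
(3,2): Delta=0.0000 Bond=4.5045
(3,3): Delta=0.0000 Bond=4.5045
V0=3.0872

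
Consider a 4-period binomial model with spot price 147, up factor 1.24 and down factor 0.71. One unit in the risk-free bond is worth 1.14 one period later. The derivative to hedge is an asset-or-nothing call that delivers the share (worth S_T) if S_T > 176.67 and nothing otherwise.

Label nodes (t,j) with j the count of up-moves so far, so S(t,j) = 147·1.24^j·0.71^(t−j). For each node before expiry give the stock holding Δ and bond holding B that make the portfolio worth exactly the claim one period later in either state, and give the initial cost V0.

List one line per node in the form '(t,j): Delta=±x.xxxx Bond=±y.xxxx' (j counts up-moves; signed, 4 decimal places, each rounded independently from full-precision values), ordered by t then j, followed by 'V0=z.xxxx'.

The replicating-portfolio and risk-neutral prices coincide; use p* = (1.14−0.71)/(1.24−0.71) = 0.8113 for the latter.
Terminal values V(4,·): V(4,0)=0.0000, V(4,1)=0.0000, V(4,2)=0.0000, V(4,3)=198.9943, V(4,4)=347.5394
(3,0): S=52.6129. Δ = (V_up−V_dn)/(S_up−S_dn) = (0.0000−0.0000)/(65.2400−37.3552) = 0.0000. V = [p*·0.0000 + (1−p*)·0.0000]/1.14 = 0.0000. B = V − Δ·S = 0.0000.
(3,1): S=91.8873. Δ = (V_up−V_dn)/(S_up−S_dn) = (0.0000−0.0000)/(113.9403−65.2400) = 0.0000. V = [p*·0.0000 + (1−p*)·0.0000]/1.14 = 0.0000. B = V − Δ·S = 0.0000.
(3,2): S=160.4793. Δ = (V_up−V_dn)/(S_up−S_dn) = (198.9943−0.0000)/(198.9943−113.9403) = 2.3396. V = [p*·198.9943 + (1−p*)·0.0000]/1.14 = 141.6213. B = V − Δ·S = -233.8398.
(3,3): S=280.2737. Δ = (V_up−V_dn)/(S_up−S_dn) = (347.5394−198.9943)/(347.5394−198.9943) = 1.0000. V = [p*·347.5394 + (1−p*)·198.9943]/1.14 = 280.2737. B = V − Δ·S = 0.0000.
(2,0): S=74.1027. Δ = (V_up−V_dn)/(S_up−S_dn) = (0.0000−0.0000)/(91.8873−52.6129) = 0.0000. V = [p*·0.0000 + (1−p*)·0.0000]/1.14 = 0.0000. B = V − Δ·S = 0.0000.
(2,1): S=129.4188. Δ = (V_up−V_dn)/(S_up−S_dn) = (141.6213−0.0000)/(160.4793−91.8873) = 2.0647. V = [p*·141.6213 + (1−p*)·0.0000]/1.14 = 100.7897. B = V − Δ·S = -166.4202.
(2,2): S=226.0272. Δ = (V_up−V_dn)/(S_up−S_dn) = (280.2737−141.6213)/(280.2737−160.4793) = 1.1574. V = [p*·280.2737 + (1−p*)·141.6213]/1.14 = 222.9060. B = V − Δ·S = -38.7024.
(1,0): S=104.3700. Δ = (V_up−V_dn)/(S_up−S_dn) = (100.7897−0.0000)/(129.4188−74.1027) = 1.8221. V = [p*·100.7897 + (1−p*)·0.0000]/1.14 = 71.7305. B = V − Δ·S = -118.4388.
(1,1): S=182.2800. Δ = (V_up−V_dn)/(S_up−S_dn) = (222.9060−100.7897)/(226.0272−129.4188) = 1.2640. V = [p*·222.9060 + (1−p*)·100.7897]/1.14 = 175.3204. B = V − Δ·S = -55.0878.
(0,0): S=147.0000. Δ = (V_up−V_dn)/(S_up−S_dn) = (175.3204−71.7305)/(182.2800−104.3700) = 1.3296. V = [p*·175.3204 + (1−p*)·71.7305]/1.14 = 136.6448. B = V − Δ·S = -58.8077.
Root portfolio cost Δ·147+B reproduces V0=136.6448.

(0,0): Delta=1.3296 Bond=-58.8077
(1,0): Delta=1.8221 Bond=-118.4388
(1,1): Delta=1.2640 Bond=-55.0878
(2,0): Delta=0.0000 Bond=0.0000
(2,1): Delta=2.0647 Bond=-166.4202
(2,2): Delta=1.1574 Bond=-38.7024
(3,0): Delta=0.0000 Bond=0.0000
(3,1): Delta=0.0000 Bond=0.0000
(3,2): Delta=2.3396 Bond=-233.8398
(3,3): Delta=1.0000 Bond=0.0000
V0=136.6448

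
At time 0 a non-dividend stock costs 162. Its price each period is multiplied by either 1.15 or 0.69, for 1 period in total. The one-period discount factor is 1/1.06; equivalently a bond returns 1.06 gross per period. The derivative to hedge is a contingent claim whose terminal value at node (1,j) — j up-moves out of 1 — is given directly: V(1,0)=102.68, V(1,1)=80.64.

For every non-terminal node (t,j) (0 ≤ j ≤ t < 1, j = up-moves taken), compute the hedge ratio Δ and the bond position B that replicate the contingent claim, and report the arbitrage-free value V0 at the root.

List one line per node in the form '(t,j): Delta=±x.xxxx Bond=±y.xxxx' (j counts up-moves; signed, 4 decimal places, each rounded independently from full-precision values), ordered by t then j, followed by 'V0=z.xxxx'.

(0,0): Delta=-0.2958 Bond=128.0566
V0=80.1436

Risk-neutral probability p* = (R−d)/(u−d) = (1.06−0.69)/(1.15−0.69) = 0.8043.
Terminal values V(1,·): V(1,0)=102.6800, V(1,1)=80.6400
Node (0,0) S=162.0000: V=(p*·80.6400+(1−p*)·102.6800)/1.06=80.1436; Δ=(80.6400−102.6800)/(186.3000−111.7800)=-0.2958; B=V−Δ·S=128.0566
Root portfolio cost Δ·162+B reproduces V0=80.1436.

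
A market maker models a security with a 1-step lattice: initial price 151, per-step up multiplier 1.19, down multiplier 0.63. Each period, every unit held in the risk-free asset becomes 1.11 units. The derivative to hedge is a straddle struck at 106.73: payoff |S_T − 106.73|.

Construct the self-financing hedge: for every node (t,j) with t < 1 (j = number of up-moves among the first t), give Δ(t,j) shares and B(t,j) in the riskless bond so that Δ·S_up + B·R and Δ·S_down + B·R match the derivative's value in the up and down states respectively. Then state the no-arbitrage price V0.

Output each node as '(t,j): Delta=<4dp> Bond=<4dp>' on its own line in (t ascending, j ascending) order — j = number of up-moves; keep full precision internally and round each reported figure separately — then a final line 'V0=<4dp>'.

(0,0): Delta=0.7256 Bond=-51.7387
V0=57.8327

Under the risk-neutral measure, an up-move has probability p* = (R−d)/(u−d) = 0.8571 and values discount at R = 1.11.
At expiry t=1: V(1,0)=11.6000, V(1,1)=72.9600
Node (0,0) S=151.0000: V=(p*·72.9600+(1−p*)·11.6000)/1.11=57.8327; Δ=(72.9600−11.6000)/(179.6900−95.1300)=0.7256; B=V−Δ·S=-51.7387
Check: Δ(0,0)·S0 + B(0,0) = 57.8327 = V0.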